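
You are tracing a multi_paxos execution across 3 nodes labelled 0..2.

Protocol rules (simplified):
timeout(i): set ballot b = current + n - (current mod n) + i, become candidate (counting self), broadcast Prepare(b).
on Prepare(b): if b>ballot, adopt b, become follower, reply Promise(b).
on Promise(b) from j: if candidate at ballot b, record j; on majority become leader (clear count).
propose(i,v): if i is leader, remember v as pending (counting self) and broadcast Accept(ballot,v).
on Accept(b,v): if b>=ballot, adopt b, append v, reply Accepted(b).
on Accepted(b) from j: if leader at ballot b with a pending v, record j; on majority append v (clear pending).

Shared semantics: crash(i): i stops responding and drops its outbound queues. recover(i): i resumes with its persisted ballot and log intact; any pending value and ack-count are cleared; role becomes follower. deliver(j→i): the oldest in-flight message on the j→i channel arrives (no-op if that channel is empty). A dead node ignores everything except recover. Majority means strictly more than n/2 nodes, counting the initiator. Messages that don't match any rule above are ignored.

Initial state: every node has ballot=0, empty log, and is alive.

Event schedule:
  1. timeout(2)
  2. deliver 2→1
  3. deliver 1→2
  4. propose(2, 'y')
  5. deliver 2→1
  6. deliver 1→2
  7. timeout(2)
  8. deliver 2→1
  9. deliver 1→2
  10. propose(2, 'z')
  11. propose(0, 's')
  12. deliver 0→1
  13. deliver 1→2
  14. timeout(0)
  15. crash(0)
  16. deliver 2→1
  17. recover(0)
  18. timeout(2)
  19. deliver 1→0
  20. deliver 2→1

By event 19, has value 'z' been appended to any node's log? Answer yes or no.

step 1 timeout(2): 2={cand,b=5,log=-}
step 2 deliver 2→1: 1={foll,b=5,log=-}
step 3 deliver 1→2: 2={lead,b=5,log=-}
step 4 propose(2,'y'): —
step 5 deliver 2→1: 1={foll,b=5,log=y}
step 6 deliver 1→2: 2={lead,b=5,log=y}
step 7 timeout(2): 2={cand,b=8,log=y}
step 8 deliver 2→1: 1={foll,b=8,log=y}
step 9 deliver 1→2: 2={lead,b=8,log=y}
step 10 propose(2,'z'): —
step 11 propose(0,'s'): —
step 12 deliver 0→1: —
step 13 deliver 1→2: —
step 14 timeout(0): 0={cand,b=3,log=-}
step 15 crash(0): 0={✗cand,b=3,log=-}
step 16 deliver 2→1: 1={foll,b=8,log=y,z}
step 17 recover(0): 0={foll,b=3,log=-}
step 18 timeout(2): 2={cand,b=11,log=y}
step 19 deliver 1→0: —

yes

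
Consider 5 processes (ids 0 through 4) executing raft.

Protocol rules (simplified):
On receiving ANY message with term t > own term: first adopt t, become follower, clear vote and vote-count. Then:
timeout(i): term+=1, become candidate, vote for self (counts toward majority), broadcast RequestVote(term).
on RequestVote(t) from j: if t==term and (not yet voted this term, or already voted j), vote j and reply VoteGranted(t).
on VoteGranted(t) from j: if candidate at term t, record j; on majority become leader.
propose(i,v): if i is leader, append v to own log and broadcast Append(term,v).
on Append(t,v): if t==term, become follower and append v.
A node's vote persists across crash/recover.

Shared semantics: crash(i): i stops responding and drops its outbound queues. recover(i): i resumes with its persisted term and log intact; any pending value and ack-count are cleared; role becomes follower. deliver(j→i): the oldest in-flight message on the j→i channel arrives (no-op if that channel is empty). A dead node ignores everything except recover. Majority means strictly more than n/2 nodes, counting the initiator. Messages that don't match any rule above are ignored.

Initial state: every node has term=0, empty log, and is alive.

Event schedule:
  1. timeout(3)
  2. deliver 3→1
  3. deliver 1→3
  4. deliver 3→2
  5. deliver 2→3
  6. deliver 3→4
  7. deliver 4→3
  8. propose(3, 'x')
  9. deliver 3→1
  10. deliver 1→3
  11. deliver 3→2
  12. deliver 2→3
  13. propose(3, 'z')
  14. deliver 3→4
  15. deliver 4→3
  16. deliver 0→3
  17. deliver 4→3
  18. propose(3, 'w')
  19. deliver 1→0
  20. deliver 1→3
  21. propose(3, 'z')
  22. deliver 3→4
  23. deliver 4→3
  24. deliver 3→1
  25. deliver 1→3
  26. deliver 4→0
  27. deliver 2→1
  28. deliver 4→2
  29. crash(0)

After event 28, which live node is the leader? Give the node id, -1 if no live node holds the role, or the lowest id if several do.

[1] timeout(3) → N3(cand t1 [-])
[2] deliver 3→1 → N1(foll t1 [-])
[3] deliver 1→3 → ∅
[4] deliver 3→2 → N2(foll t1 [-])
[5] deliver 2→3 → N3(lead t1 [-])
[6] deliver 3→4 → N4(foll t1 [-])
[7] deliver 4→3 → ∅
[8] propose(3,'x') → N3(lead t1 [x])
[9] deliver 3→1 → N1(foll t1 [x])
[10] deliver 1→3 → ∅
[11] deliver 3→2 → N2(foll t1 [x])
[12] deliver 2→3 → ∅
[13] propose(3,'z') → N3(lead t1 [x,z])
[14] deliver 3→4 → N4(foll t1 [x])
[15] deliver 4→3 → ∅
[16] deliver 0→3 → ∅
[17] deliver 4→3 → ∅
[18] propose(3,'w') → N3(lead t1 [x,z,w])
[19] deliver 1→0 → ∅
[20] deliver 1→3 → ∅
[21] propose(3,'z') → N3(lead t1 [x,z,w,z])
[22] deliver 3→4 → N4(foll t1 [x,z])
[23] deliver 4→3 → ∅
[24] deliver 3→1 → N1(foll t1 [x,z])
[25] deliver 1→3 → ∅
[26] deliver 4→0 → ∅
[27] deliver 2→1 → ∅
[28] deliver 4→2 → ∅

3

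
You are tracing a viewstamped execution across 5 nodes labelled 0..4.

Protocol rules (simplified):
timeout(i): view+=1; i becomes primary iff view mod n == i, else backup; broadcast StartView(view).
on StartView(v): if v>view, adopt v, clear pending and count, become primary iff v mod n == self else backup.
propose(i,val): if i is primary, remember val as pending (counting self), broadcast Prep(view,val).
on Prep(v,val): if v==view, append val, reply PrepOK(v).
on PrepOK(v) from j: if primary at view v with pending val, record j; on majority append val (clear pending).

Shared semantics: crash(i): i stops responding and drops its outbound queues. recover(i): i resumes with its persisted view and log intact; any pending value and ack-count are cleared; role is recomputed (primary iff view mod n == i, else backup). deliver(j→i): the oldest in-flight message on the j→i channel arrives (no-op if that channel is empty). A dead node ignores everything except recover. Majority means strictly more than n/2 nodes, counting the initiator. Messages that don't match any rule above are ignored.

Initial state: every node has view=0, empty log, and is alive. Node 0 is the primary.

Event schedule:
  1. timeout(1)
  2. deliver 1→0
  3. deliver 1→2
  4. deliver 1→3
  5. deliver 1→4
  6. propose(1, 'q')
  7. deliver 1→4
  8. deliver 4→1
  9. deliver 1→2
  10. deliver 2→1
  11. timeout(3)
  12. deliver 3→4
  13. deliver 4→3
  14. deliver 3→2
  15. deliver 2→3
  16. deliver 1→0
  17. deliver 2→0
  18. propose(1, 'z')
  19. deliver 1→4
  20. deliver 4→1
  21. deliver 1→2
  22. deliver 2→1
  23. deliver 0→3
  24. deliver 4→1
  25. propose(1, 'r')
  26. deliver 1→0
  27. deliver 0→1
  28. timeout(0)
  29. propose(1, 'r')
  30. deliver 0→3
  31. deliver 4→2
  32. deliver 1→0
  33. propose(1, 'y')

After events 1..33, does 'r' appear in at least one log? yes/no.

[1] timeout(1) → N1(prim v1 [-])
[2] deliver 1→0 → N0(back v1 [-])
[3] deliver 1→2 → N2(back v1 [-])
[4] deliver 1→3 → N3(back v1 [-])
[5] deliver 1→4 → N4(back v1 [-])
[6] propose(1,'q') → ∅
[7] deliver 1→4 → N4(back v1 [q])
[8] deliver 4→1 → ∅
[9] deliver 1→2 → N2(back v1 [q])
[10] deliver 2→1 → N1(prim v1 [q])
[11] timeout(3) → N3(back v2 [-])
[12] deliver 3→4 → N4(back v2 [q])
[13] deliver 4→3 → ∅
[14] deliver 3→2 → N2(prim v2 [q])
[15] deliver 2→3 → ∅
[16] deliver 1→0 → N0(back v1 [q])
[17] deliver 2→0 → ∅
[18] propose(1,'z') → ∅
[19] deliver 1→4 → ∅
[20] deliver 4→1 → ∅
[21] deliver 1→2 → ∅
[22] deliver 2→1 → ∅
[23] deliver 0→3 → ∅
[24] deliver 4→1 → ∅
[25] propose(1,'r') → ∅
[26] deliver 1→0 → N0(back v1 [q,z])
[27] deliver 0→1 → ∅
[28] timeout(0) → N0(back v2 [q,z])
[29] propose(1,'r') → ∅
[30] deliver 0→3 → ∅
[31] deliver 4→2 → ∅
[32] deliver 1→0 → ∅
[33] propose(1,'y') → ∅

no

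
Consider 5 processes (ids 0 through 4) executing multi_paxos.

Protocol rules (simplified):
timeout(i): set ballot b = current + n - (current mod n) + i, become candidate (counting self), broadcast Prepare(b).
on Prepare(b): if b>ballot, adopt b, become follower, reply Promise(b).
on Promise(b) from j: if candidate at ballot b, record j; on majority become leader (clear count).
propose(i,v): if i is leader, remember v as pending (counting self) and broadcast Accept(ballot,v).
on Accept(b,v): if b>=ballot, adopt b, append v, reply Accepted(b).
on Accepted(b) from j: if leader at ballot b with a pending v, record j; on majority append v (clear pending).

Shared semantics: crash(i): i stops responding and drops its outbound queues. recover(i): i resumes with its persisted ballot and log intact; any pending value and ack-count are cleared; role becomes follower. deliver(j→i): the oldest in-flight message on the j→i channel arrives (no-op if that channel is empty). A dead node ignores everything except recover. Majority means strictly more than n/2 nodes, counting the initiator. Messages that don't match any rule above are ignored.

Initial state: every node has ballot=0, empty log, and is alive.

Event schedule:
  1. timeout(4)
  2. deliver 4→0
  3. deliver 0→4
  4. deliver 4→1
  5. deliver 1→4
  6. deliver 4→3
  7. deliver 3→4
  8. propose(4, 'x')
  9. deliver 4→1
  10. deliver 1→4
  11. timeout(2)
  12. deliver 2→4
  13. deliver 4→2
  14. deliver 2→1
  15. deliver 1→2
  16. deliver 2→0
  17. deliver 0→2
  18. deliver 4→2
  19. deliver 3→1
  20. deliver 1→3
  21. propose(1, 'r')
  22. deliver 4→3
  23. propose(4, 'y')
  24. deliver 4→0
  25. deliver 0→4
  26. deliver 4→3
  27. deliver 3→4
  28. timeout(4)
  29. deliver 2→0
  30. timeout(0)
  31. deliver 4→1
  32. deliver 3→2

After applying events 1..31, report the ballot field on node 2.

[1] timeout(4) → N4(cand b9 [-])
[2] deliver 4→0 → N0(foll b9 [-])
[3] deliver 0→4 → ∅
[4] deliver 4→1 → N1(foll b9 [-])
[5] deliver 1→4 → N4(lead b9 [-])
[6] deliver 4→3 → N3(foll b9 [-])
[7] deliver 3→4 → ∅
[8] propose(4,'x') → ∅
[9] deliver 4→1 → N1(foll b9 [x])
[10] deliver 1→4 → ∅
[11] timeout(2) → N2(cand b7 [-])
[12] deliver 2→4 → ∅
[13] deliver 4→2 → N2(foll b9 [-])
[14] deliver 2→1 → ∅
[15] deliver 1→2 → ∅
[16] deliver 2→0 → ∅
[17] deliver 0→2 → ∅
[18] deliver 4→2 → N2(foll b9 [x])
[19] deliver 3→1 → ∅
[20] deliver 1→3 → ∅
[21] propose(1,'r') → ∅
[22] deliver 4→3 → N3(foll b9 [x])
[23] propose(4,'y') → ∅
[24] deliver 4→0 → N0(foll b9 [x])
[25] deliver 0→4 → ∅
[26] deliver 4→3 → N3(foll b9 [x,y])
[27] deliver 3→4 → N4(lead b9 [y])
[28] timeout(4) → N4(cand b14 [y])
[29] deliver 2→0 → ∅
[30] timeout(0) → N0(cand b10 [x])
[31] deliver 4→1 → N1(foll b9 [x,y])

9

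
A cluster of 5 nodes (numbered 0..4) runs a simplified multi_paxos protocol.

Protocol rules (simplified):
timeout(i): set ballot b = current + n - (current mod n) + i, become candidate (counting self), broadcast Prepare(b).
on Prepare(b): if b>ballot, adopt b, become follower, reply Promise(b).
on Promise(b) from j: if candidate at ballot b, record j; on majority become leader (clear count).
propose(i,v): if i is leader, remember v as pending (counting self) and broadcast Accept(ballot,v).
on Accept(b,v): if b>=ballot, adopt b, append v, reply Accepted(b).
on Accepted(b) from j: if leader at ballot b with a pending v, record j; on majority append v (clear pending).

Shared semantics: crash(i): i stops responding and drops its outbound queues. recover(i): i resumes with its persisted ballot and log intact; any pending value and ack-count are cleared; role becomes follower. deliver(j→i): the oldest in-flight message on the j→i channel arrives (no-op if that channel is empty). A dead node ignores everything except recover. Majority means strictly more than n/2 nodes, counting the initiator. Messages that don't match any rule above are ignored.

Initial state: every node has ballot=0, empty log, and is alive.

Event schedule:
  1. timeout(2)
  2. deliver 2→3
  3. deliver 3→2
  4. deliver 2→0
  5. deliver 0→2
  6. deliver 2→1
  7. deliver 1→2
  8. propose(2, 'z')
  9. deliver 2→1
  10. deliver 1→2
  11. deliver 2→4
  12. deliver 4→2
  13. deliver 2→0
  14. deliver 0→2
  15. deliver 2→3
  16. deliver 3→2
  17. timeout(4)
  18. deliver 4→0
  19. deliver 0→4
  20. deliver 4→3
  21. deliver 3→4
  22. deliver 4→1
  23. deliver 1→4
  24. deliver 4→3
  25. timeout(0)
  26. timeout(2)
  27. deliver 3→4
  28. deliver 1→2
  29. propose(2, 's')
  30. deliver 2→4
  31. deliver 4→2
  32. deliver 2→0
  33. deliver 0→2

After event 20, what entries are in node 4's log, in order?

empty

[1] timeout(2) → N2(cand b7 [-])
[2] deliver 2→3 → N3(foll b7 [-])
[3] deliver 3→2 → ∅
[4] deliver 2→0 → N0(foll b7 [-])
[5] deliver 0→2 → N2(lead b7 [-])
[6] deliver 2→1 → N1(foll b7 [-])
[7] deliver 1→2 → ∅
[8] propose(2,'z') → ∅
[9] deliver 2→1 → N1(foll b7 [z])
[10] deliver 1→2 → ∅
[11] deliver 2→4 → N4(foll b7 [-])
[12] deliver 4→2 → ∅
[13] deliver 2→0 → N0(foll b7 [z])
[14] deliver 0→2 → N2(lead b7 [z])
[15] deliver 2→3 → N3(foll b7 [z])
[16] deliver 3→2 → ∅
[17] timeout(4) → N4(cand b14 [-])
[18] deliver 4→0 → N0(foll b14 [z])
[19] deliver 0→4 → ∅
[20] deliver 4→3 → N3(foll b14 [z])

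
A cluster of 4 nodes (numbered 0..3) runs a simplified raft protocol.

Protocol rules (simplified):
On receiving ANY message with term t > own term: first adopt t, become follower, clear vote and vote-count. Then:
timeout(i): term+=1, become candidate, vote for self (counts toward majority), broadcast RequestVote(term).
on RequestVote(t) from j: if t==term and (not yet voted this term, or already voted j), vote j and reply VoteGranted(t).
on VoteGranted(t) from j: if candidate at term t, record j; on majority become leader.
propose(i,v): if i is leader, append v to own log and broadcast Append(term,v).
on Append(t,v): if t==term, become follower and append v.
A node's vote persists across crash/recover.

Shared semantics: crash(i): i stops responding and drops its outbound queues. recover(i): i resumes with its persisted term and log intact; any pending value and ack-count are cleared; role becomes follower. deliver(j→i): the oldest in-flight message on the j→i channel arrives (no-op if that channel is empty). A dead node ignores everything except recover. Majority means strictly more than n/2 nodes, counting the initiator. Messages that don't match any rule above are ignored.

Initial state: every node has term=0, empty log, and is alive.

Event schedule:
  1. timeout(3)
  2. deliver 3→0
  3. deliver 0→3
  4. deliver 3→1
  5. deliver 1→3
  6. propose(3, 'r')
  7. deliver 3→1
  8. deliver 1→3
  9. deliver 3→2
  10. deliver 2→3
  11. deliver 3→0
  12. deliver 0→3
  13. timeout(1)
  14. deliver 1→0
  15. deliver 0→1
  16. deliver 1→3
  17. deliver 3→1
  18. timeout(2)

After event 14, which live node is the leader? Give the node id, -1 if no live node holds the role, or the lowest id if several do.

3

e1 timeout(3): 3[cand,t=1,-]
e2 deliver 3→0: 0[foll,t=1,-]
e3 deliver 0→3: ·
e4 deliver 3→1: 1[foll,t=1,-]
e5 deliver 1→3: 3[lead,t=1,-]
e6 propose(3,'r'): 3[lead,t=1,r]
e7 deliver 3→1: 1[foll,t=1,r]
e8 deliver 1→3: ·
e9 deliver 3→2: 2[foll,t=1,-]
e10 deliver 2→3: ·
e11 deliver 3→0: 0[foll,t=1,r]
e12 deliver 0→3: ·
e13 timeout(1): 1[cand,t=2,r]
e14 deliver 1→0: 0[foll,t=2,r]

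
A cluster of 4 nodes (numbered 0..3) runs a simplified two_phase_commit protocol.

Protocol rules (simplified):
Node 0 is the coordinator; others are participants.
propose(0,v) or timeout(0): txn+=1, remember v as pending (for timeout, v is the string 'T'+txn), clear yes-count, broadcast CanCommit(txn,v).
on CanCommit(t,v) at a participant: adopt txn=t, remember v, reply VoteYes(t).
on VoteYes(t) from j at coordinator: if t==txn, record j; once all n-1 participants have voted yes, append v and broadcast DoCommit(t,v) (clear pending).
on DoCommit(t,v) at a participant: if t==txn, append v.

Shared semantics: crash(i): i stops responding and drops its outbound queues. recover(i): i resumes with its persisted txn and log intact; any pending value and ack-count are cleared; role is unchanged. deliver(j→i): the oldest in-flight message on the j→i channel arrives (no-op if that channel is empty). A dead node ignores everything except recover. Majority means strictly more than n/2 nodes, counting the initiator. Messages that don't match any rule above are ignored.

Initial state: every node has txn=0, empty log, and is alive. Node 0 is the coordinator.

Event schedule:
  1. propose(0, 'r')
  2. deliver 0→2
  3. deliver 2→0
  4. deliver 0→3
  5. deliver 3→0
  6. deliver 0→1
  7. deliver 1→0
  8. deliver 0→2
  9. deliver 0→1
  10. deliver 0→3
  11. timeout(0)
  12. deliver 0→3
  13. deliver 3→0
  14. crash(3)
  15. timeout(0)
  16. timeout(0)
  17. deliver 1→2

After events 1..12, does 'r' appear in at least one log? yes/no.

yes

[1] propose(0,'r') → N0(coor t1 [-])
[2] deliver 0→2 → N2(part t1 [-])
[3] deliver 2→0 → ∅
[4] deliver 0→3 → N3(part t1 [-])
[5] deliver 3→0 → ∅
[6] deliver 0→1 → N1(part t1 [-])
[7] deliver 1→0 → N0(coor t1 [r])
[8] deliver 0→2 → N2(part t1 [r])
[9] deliver 0→1 → N1(part t1 [r])
[10] deliver 0→3 → N3(part t1 [r])
[11] timeout(0) → N0(coor t2 [r])
[12] deliver 0→3 → N3(part t2 [r])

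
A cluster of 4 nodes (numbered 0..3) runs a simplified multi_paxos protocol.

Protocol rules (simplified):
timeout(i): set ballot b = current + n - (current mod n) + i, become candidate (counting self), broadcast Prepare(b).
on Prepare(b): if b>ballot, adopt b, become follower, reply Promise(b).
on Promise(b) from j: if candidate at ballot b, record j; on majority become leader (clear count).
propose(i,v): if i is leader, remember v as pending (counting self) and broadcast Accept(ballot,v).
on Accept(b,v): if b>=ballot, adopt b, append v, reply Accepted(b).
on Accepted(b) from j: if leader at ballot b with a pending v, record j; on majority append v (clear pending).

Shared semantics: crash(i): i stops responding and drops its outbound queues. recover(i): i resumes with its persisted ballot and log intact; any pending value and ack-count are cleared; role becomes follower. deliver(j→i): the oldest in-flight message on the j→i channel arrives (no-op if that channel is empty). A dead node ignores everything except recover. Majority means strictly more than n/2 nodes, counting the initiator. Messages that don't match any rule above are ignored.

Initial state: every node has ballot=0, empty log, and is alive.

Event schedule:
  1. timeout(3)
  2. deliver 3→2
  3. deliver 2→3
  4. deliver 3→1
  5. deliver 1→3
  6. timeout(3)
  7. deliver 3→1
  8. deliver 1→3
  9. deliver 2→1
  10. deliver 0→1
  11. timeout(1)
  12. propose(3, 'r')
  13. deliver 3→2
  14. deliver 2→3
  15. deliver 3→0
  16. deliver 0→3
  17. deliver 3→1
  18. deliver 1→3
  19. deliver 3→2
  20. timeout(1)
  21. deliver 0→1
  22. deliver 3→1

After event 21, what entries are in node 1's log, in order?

after 1 — timeout(3): n3:cand/b7/[-]
after 2 — deliver 3→2: n2:foll/b7/[-]
after 3 — deliver 2→3: ·
after 4 — deliver 3→1: n1:foll/b7/[-]
after 5 — deliver 1→3: n3:lead/b7/[-]
after 6 — timeout(3): n3:cand/b11/[-]
after 7 — deliver 3→1: n1:foll/b11/[-]
after 8 — deliver 1→3: ·
after 9 — deliver 2→1: ·
after 10 — deliver 0→1: ·
after 11 — timeout(1): n1:cand/b13/[-]
after 12 — propose(3,'r'): ·
after 13 — deliver 3→2: n2:foll/b11/[-]
after 14 — deliver 2→3: n3:lead/b11/[-]
after 15 — deliver 3→0: n0:foll/b7/[-]
after 16 — deliver 0→3: ·
after 17 — deliver 3→1: ·
after 18 — deliver 1→3: n3:foll/b13/[-]
after 19 — deliver 3→2: ·
after 20 — timeout(1): n1:cand/b17/[-]
after 21 — deliver 0→1: ·

empty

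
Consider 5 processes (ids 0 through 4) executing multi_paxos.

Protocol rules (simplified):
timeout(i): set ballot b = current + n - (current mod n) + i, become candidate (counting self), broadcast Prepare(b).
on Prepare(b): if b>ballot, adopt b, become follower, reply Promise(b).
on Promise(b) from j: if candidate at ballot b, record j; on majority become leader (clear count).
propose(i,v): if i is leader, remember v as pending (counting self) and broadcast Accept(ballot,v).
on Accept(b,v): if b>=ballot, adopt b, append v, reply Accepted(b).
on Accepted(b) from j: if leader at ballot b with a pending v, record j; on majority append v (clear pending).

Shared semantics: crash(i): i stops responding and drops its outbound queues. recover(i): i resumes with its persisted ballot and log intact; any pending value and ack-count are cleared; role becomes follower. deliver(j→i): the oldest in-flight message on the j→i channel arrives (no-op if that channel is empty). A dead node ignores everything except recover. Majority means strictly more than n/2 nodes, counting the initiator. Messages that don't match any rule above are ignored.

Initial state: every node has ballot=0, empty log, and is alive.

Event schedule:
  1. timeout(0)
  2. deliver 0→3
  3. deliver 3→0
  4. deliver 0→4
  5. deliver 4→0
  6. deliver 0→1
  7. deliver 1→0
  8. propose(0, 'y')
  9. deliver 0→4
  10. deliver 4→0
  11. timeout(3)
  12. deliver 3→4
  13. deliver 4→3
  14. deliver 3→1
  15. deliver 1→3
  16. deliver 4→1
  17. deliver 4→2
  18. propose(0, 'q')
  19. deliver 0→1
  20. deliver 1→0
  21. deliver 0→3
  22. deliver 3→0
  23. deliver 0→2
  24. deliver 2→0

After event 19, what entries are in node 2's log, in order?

empty

step 1 timeout(0): 0={cand,b=5,log=-}
step 2 deliver 0→3: 3={foll,b=5,log=-}
step 3 deliver 3→0: —
step 4 deliver 0→4: 4={foll,b=5,log=-}
step 5 deliver 4→0: 0={lead,b=5,log=-}
step 6 deliver 0→1: 1={foll,b=5,log=-}
step 7 deliver 1→0: —
step 8 propose(0,'y'): —
step 9 deliver 0→4: 4={foll,b=5,log=y}
step 10 deliver 4→0: —
step 11 timeout(3): 3={cand,b=13,log=-}
step 12 deliver 3→4: 4={foll,b=13,log=y}
step 13 deliver 4→3: —
step 14 deliver 3→1: 1={foll,b=13,log=-}
step 15 deliver 1→3: 3={lead,b=13,log=-}
step 16 deliver 4→1: —
step 17 deliver 4→2: —
step 18 propose(0,'q'): —
step 19 deliver 0→1: —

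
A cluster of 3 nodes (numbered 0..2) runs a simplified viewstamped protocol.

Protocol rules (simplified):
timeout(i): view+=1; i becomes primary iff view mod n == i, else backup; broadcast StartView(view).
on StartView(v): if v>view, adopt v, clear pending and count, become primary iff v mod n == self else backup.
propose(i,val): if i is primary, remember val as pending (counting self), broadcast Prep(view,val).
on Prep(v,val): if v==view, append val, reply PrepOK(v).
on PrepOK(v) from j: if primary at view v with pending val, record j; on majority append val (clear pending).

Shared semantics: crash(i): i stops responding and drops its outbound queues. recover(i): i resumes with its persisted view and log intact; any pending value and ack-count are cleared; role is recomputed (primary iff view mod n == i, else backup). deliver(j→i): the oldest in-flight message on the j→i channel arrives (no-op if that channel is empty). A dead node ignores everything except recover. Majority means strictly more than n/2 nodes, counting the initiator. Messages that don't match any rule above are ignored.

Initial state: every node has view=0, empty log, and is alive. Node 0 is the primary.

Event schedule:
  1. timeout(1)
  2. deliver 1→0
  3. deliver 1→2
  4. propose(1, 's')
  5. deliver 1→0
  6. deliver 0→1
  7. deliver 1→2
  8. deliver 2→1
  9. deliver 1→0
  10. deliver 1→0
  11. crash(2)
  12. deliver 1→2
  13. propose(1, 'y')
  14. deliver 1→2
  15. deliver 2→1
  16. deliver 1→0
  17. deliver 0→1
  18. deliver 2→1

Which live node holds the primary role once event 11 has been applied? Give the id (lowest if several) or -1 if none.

step 1 timeout(1): 1={prim,v=1,log=-}
step 2 deliver 1→0: 0={back,v=1,log=-}
step 3 deliver 1→2: 2={back,v=1,log=-}
step 4 propose(1,'s'): —
step 5 deliver 1→0: 0={back,v=1,log=s}
step 6 deliver 0→1: 1={prim,v=1,log=s}
step 7 deliver 1→2: 2={back,v=1,log=s}
step 8 deliver 2→1: —
step 9 deliver 1→0: —
step 10 deliver 1→0: —
step 11 crash(2): 2={✗back,v=1,log=s}

1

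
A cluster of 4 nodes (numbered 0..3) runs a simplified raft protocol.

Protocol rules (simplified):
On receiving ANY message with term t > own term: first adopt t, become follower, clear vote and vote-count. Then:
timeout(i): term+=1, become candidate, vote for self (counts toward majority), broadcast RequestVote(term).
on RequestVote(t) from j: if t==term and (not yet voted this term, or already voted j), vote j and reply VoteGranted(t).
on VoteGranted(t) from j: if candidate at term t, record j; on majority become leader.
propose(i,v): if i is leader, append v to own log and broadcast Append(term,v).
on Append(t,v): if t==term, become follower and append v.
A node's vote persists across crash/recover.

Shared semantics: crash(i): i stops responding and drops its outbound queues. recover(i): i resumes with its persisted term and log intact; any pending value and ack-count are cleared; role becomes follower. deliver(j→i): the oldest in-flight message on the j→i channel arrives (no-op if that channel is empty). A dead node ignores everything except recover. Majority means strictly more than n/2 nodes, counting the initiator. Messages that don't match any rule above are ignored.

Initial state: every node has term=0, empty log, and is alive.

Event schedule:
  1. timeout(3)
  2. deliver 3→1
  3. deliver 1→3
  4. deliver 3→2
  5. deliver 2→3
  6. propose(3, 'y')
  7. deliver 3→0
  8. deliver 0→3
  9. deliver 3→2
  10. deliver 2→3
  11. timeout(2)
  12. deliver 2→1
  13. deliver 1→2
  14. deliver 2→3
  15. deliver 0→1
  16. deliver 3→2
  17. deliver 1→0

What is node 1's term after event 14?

[1] timeout(3) → N3(cand t1 [-])
[2] deliver 3→1 → N1(foll t1 [-])
[3] deliver 1→3 → ∅
[4] deliver 3→2 → N2(foll t1 [-])
[5] deliver 2→3 → N3(lead t1 [-])
[6] propose(3,'y') → N3(lead t1 [y])
[7] deliver 3→0 → N0(foll t1 [-])
[8] deliver 0→3 → ∅
[9] deliver 3→2 → N2(foll t1 [y])
[10] deliver 2→3 → ∅
[11] timeout(2) → N2(cand t2 [y])
[12] deliver 2→1 → N1(foll t2 [-])
[13] deliver 1→2 → ∅
[14] deliver 2→3 → N3(foll t2 [y])

2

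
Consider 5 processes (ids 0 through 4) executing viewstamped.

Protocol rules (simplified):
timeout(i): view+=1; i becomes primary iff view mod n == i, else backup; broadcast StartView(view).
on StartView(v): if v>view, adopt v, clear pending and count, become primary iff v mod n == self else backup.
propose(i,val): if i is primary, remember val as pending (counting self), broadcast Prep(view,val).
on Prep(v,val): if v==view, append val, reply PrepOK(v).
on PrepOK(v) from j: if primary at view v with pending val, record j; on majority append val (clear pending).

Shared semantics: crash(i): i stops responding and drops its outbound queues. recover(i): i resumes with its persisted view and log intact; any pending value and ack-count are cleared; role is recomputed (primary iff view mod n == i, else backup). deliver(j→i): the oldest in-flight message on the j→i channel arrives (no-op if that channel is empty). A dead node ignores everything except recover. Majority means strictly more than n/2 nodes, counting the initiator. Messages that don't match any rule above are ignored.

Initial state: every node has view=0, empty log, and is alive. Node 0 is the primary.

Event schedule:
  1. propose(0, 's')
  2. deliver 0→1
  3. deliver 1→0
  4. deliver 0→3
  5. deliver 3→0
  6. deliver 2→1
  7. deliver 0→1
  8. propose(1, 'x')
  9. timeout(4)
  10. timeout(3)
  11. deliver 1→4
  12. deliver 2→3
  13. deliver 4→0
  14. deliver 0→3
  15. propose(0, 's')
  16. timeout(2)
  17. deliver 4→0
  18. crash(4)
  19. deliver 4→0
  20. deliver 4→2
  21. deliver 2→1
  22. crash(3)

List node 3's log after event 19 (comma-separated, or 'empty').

e1 propose(0,'s'): ·
e2 deliver 0→1: 1[back,v=0,s]
e3 deliver 1→0: ·
e4 deliver 0→3: 3[back,v=0,s]
e5 deliver 3→0: 0[prim,v=0,s]
e6 deliver 2→1: ·
e7 deliver 0→1: ·
e8 propose(1,'x'): ·
e9 timeout(4): 4[back,v=1,-]
e10 timeout(3): 3[back,v=1,s]
e11 deliver 1→4: ·
e12 deliver 2→3: ·
e13 deliver 4→0: 0[back,v=1,s]
e14 deliver 0→3: ·
e15 propose(0,'s'): ·
e16 timeout(2): 2[back,v=1,-]
e17 deliver 4→0: ·
e18 crash(4): 4[✗back,v=1,-]
e19 deliver 4→0: ·

s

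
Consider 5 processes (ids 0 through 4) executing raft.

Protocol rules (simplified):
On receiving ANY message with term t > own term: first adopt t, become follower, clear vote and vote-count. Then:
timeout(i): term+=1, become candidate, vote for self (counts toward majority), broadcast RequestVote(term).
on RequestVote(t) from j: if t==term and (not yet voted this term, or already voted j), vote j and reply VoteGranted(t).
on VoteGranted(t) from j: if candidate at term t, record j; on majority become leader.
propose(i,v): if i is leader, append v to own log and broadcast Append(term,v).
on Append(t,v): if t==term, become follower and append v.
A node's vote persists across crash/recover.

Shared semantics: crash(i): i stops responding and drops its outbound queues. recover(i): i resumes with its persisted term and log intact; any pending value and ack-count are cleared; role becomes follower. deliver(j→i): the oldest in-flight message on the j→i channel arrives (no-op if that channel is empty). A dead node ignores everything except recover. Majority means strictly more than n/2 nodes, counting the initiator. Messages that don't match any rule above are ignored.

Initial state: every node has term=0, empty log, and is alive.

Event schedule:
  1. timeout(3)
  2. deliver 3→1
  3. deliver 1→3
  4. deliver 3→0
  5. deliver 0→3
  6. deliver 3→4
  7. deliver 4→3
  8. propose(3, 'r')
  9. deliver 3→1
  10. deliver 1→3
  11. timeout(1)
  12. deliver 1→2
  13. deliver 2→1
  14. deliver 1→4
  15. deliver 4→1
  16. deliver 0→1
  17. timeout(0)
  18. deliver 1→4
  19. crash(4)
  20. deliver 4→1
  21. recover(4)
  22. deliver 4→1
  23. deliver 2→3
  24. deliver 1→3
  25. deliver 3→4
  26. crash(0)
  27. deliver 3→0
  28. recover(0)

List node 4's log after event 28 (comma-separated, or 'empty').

after 1 — timeout(3): n3:cand/t1/[-]
after 2 — deliver 3→1: n1:foll/t1/[-]
after 3 — deliver 1→3: ·
after 4 — deliver 3→0: n0:foll/t1/[-]
after 5 — deliver 0→3: n3:lead/t1/[-]
after 6 — deliver 3→4: n4:foll/t1/[-]
after 7 — deliver 4→3: ·
after 8 — propose(3,'r'): n3:lead/t1/[r]
after 9 — deliver 3→1: n1:foll/t1/[r]
after 10 — deliver 1→3: ·
after 11 — timeout(1): n1:cand/t2/[r]
after 12 — deliver 1→2: n2:foll/t2/[-]
after 13 — deliver 2→1: ·
after 14 — deliver 1→4: n4:foll/t2/[-]
after 15 — deliver 4→1: n1:lead/t2/[r]
after 16 — deliver 0→1: ·
after 17 — timeout(0): n0:cand/t2/[-]
after 18 — deliver 1→4: ·
after 19 — crash(4): n4:✗foll/t2/[-]
after 20 — deliver 4→1: ·
after 21 — recover(4): n4:foll/t2/[-]
after 22 — deliver 4→1: ·
after 23 — deliver 2→3: ·
after 24 — deliver 1→3: n3:foll/t2/[r]
after 25 — deliver 3→4: ·
after 26 — crash(0): n0:✗cand/t2/[-]
after 27 — deliver 3→0: ·
after 28 — recover(0): n0:foll/t2/[-]

empty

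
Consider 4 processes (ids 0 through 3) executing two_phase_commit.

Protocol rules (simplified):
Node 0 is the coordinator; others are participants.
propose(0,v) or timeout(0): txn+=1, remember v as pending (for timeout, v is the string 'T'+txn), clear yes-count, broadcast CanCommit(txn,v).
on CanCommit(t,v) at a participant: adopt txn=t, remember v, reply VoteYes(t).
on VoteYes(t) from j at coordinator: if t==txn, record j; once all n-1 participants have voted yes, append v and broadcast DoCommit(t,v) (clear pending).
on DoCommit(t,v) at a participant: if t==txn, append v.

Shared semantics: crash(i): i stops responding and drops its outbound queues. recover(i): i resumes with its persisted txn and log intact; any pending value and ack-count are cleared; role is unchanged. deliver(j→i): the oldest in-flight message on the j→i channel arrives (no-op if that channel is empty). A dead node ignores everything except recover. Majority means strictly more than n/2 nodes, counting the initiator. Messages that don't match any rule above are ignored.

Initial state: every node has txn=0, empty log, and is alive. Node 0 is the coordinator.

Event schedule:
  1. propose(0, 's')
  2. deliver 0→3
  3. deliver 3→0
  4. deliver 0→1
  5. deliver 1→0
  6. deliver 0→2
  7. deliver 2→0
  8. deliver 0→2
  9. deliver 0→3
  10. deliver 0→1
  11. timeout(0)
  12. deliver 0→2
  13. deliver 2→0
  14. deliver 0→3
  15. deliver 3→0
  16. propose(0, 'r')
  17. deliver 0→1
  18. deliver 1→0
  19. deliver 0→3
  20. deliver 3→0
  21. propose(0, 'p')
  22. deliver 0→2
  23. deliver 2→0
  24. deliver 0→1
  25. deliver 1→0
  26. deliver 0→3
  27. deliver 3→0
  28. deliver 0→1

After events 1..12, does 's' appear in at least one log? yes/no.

yes

e1 propose(0,'s'): 0[coor,t=1,-]
e2 deliver 0→3: 3[part,t=1,-]
e3 deliver 3→0: ·
e4 deliver 0→1: 1[part,t=1,-]
e5 deliver 1→0: ·
e6 deliver 0→2: 2[part,t=1,-]
e7 deliver 2→0: 0[coor,t=1,s]
e8 deliver 0→2: 2[part,t=1,s]
e9 deliver 0→3: 3[part,t=1,s]
e10 deliver 0→1: 1[part,t=1,s]
e11 timeout(0): 0[coor,t=2,s]
e12 deliver 0→2: 2[part,t=2,s]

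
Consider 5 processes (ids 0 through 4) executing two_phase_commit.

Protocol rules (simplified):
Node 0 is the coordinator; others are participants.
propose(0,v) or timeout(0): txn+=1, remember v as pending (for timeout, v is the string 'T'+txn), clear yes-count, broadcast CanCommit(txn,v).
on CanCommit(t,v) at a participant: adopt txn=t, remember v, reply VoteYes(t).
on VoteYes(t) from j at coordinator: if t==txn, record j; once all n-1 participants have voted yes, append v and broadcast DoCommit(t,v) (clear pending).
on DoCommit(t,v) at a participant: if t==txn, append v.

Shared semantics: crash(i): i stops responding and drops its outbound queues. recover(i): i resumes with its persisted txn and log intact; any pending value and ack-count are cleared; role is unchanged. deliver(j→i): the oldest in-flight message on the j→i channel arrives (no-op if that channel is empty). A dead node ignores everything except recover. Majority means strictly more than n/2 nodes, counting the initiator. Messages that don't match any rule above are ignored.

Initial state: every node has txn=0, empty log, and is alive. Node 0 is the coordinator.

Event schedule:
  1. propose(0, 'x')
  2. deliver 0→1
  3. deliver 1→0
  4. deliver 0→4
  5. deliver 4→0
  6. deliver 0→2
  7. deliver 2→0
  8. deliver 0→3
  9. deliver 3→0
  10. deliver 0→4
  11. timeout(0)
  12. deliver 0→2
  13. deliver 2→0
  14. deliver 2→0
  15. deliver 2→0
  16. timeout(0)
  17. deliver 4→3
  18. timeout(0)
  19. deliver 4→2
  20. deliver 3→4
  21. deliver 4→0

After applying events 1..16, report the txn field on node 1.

after 1 — propose(0,'x'): n0:coor/t1/[-]
after 2 — deliver 0→1: n1:part/t1/[-]
after 3 — deliver 1→0: ·
after 4 — deliver 0→4: n4:part/t1/[-]
after 5 — deliver 4→0: ·
after 6 — deliver 0→2: n2:part/t1/[-]
after 7 — deliver 2→0: ·
after 8 — deliver 0→3: n3:part/t1/[-]
after 9 — deliver 3→0: n0:coor/t1/[x]
after 10 — deliver 0→4: n4:part/t1/[x]
after 11 — timeout(0): n0:coor/t2/[x]
after 12 — deliver 0→2: n2:part/t1/[x]
after 13 — deliver 2→0: ·
after 14 — deliver 2→0: ·
after 15 — deliver 2→0: ·
after 16 — timeout(0): n0:coor/t3/[x]

1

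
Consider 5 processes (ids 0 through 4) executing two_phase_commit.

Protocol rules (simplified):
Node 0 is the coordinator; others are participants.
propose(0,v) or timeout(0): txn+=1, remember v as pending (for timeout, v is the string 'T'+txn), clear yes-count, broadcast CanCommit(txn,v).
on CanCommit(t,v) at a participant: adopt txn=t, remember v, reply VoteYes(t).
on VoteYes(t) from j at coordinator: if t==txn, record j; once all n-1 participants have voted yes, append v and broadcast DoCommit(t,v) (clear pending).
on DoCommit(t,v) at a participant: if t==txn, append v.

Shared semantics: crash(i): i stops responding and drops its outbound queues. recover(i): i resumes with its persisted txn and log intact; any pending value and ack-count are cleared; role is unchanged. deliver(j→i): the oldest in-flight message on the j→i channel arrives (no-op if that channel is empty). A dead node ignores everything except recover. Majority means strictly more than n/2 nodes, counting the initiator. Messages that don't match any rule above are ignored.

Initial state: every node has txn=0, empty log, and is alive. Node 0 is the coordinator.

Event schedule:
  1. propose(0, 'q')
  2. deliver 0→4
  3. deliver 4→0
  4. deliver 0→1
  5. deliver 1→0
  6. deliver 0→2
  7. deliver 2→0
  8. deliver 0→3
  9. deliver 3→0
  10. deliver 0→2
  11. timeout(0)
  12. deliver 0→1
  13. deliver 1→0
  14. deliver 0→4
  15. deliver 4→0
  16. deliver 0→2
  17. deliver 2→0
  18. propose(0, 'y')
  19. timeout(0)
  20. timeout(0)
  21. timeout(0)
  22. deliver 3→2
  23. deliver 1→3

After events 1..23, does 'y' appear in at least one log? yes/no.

no

e1 propose(0,'q'): 0[coor,t=1,-]
e2 deliver 0→4: 4[part,t=1,-]
e3 deliver 4→0: ·
e4 deliver 0→1: 1[part,t=1,-]
e5 deliver 1→0: ·
e6 deliver 0→2: 2[part,t=1,-]
e7 deliver 2→0: ·
e8 deliver 0→3: 3[part,t=1,-]
e9 deliver 3→0: 0[coor,t=1,q]
e10 deliver 0→2: 2[part,t=1,q]
e11 timeout(0): 0[coor,t=2,q]
e12 deliver 0→1: 1[part,t=1,q]
e13 deliver 1→0: ·
e14 deliver 0→4: 4[part,t=1,q]
e15 deliver 4→0: ·
e16 deliver 0→2: 2[part,t=2,q]
e17 deliver 2→0: ·
e18 propose(0,'y'): 0[coor,t=3,q]
e19 timeout(0): 0[coor,t=4,q]
e20 timeout(0): 0[coor,t=5,q]
e21 timeout(0): 0[coor,t=6,q]
e22 deliver 3→2: ·
e23 deliver 1→3: ·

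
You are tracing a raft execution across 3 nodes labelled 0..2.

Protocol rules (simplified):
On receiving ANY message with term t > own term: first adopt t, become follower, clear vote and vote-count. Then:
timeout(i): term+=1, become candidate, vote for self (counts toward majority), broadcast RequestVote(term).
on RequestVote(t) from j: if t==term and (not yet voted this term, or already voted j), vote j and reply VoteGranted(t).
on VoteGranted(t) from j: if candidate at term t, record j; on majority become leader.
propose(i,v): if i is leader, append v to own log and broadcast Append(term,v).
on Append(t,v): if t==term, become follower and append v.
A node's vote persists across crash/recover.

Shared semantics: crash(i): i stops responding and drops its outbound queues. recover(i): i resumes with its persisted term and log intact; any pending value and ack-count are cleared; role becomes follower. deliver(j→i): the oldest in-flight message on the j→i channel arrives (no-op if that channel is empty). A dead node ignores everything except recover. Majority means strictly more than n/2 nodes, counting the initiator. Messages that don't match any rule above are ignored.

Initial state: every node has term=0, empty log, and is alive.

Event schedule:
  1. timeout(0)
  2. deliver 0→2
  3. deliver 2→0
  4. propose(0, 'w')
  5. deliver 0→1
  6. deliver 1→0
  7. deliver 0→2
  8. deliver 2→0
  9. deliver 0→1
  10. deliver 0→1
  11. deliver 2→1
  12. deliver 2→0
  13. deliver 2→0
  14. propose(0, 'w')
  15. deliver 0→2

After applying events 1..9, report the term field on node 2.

1

1. timeout(0):  <0:cand t1 ->
2. deliver 0→2:  <2:foll t1 ->
3. deliver 2→0:  <0:lead t1 ->
4. propose(0,'w'):  <0:lead t1 w>
5. deliver 0→1:  <1:foll t1 ->
6. deliver 1→0:  nop
7. deliver 0→2:  <2:foll t1 w>
8. deliver 2→0:  nop
9. deliver 0→1:  <1:foll t1 w>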